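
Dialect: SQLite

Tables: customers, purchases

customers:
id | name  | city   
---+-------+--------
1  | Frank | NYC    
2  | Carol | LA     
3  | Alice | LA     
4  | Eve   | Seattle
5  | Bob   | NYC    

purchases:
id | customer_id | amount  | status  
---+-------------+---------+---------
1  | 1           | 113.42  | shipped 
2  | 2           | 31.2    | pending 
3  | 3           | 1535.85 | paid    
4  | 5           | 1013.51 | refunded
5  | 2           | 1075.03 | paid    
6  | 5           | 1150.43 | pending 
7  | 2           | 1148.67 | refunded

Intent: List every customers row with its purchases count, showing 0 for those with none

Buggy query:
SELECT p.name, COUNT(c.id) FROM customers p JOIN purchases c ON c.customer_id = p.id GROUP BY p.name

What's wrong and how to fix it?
Bug: INNER JOIN drops customers rows that have no matching purchases rows

Fix: Use LEFT JOIN so parents without children still appear (COUNT(c.id) gives 0)

Corrected query:
SELECT p.name, COUNT(c.id) FROM customers p LEFT JOIN purchases c ON c.customer_id = p.id GROUP BY p.name

Result:
name  | COUNT(c.id)
------+------------
Alice | 1          
Bob   | 2          
Carol | 3          
Eve   | 0          
Frank | 1          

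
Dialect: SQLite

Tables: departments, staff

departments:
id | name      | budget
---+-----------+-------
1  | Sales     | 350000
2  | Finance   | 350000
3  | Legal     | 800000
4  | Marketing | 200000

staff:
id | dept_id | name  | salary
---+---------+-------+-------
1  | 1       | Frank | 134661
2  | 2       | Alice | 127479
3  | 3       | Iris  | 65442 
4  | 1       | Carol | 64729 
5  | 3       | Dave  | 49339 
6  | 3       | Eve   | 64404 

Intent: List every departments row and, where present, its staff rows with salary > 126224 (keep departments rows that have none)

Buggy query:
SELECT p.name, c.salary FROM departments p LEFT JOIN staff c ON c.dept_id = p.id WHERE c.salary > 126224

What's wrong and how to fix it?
Bug: A WHERE condition on the right-hand table after LEFT JOIN drops unmatched parents

Fix: Move the right-table condition into the ON clause so unmatched parents are kept

Corrected query:
SELECT p.name, c.salary FROM departments p LEFT JOIN staff c ON c.dept_id = p.id AND c.salary > 126224

Result:
name      | salary
----------+-------
Sales     | 134661
Finance   | 127479
Legal     | NULL  
Marketing | NULL  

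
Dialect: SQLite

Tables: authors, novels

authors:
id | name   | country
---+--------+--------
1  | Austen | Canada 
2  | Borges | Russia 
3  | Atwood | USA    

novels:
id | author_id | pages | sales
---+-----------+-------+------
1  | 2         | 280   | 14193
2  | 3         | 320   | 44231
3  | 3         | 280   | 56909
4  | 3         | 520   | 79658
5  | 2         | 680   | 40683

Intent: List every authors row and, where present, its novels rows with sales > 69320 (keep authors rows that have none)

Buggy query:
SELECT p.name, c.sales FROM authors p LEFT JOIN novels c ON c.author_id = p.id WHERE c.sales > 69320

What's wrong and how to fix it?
Bug: A WHERE condition on the right-hand table after LEFT JOIN drops unmatched parents

Fix: Move the right-table condition into the ON clause so unmatched parents are kept

Corrected query:
SELECT p.name, c.sales FROM authors p LEFT JOIN novels c ON c.author_id = p.id AND c.sales > 69320

Result:
name   | sales
-------+------
Austen | NULL 
Borges | NULL 
Atwood | 79658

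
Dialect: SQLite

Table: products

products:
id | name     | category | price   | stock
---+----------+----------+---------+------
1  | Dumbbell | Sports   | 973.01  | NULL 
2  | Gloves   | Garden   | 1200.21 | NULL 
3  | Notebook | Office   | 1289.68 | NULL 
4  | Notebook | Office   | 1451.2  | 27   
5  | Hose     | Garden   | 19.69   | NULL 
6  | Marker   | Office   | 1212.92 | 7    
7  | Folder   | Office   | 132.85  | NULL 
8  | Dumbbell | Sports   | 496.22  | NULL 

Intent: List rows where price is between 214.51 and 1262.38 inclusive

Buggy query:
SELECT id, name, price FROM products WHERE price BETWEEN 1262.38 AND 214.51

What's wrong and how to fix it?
Bug: The bounds are reversed; BETWEEN a AND b requires a <= b to match anything

Fix: Write BETWEEN 214.51 AND 1262.38

Corrected query:
SELECT id, name, price FROM products WHERE price BETWEEN 214.51 AND 1262.38

Result:
id | name     | price  
---+----------+--------
1  | Dumbbell | 973.01 
2  | Gloves   | 1200.21
6  | Marker   | 1212.92
8  | Dumbbell | 496.22 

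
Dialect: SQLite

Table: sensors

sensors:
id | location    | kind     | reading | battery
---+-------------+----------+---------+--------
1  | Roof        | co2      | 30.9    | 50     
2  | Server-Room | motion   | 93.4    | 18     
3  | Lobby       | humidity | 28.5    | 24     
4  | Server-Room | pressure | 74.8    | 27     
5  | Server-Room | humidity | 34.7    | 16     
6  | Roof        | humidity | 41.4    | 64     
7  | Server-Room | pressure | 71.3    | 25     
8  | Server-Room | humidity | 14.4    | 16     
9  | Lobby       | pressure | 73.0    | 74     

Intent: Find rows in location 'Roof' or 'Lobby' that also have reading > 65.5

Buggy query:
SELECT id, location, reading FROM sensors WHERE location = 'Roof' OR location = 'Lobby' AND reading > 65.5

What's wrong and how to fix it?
Bug: Without parentheses, AND is evaluated before OR, so the reading filter only applies to the 'Lobby' branch

Fix: Group the OR with parentheses (or use IN), then AND the threshold

Corrected query:
SELECT id, location, reading FROM sensors WHERE (location = 'Roof' OR location = 'Lobby') AND reading > 65.5

Result:
id | location | reading
---+----------+--------
9  | Lobby    | 73     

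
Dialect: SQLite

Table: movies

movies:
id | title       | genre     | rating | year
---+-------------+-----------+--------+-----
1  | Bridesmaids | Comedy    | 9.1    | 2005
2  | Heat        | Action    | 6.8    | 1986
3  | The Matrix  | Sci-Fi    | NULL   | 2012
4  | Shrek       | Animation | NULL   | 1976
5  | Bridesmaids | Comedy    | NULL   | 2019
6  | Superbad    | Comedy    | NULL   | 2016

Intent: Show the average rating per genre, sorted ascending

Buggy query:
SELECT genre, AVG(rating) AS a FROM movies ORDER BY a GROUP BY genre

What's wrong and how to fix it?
Bug: ORDER BY appears before GROUP BY; SQL clause order requires GROUP BY first

Fix: Reorder: SELECT … FROM … GROUP BY … ORDER BY …

Corrected query:
SELECT genre, AVG(rating) AS a FROM movies GROUP BY genre ORDER BY a

Result:
genre     | a   
----------+-----
Animation | NULL
Sci-Fi    | NULL
Action    | 6.8 
Comedy    | 9.1 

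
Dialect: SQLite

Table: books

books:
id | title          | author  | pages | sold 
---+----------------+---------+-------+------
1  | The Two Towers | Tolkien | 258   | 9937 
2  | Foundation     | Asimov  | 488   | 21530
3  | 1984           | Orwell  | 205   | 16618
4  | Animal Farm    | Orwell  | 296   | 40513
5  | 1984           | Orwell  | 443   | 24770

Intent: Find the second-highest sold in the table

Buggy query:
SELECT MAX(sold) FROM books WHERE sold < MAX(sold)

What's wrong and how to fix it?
Bug: The inner MAX is an aggregate inside WHERE, which is not allowed

Fix: Compute the overall MAX in a subquery, then take MAX of rows below it

Corrected query:
SELECT MAX(sold) FROM books WHERE sold < (SELECT MAX(sold) FROM books)

Result:
MAX(sold)
---------
24770    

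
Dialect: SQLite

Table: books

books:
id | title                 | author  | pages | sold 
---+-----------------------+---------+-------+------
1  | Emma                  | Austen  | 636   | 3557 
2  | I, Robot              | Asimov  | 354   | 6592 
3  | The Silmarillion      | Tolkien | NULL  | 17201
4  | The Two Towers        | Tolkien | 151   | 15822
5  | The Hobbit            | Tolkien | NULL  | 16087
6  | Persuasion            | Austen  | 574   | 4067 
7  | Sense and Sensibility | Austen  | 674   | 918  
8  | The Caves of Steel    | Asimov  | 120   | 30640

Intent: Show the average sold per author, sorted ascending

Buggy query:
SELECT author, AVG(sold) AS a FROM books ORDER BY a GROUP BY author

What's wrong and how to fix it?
Bug: ORDER BY appears before GROUP BY; SQL clause order requires GROUP BY first

Fix: Move ORDER BY to the end, after GROUP BY

Corrected query:
SELECT author, AVG(sold) AS a FROM books GROUP BY author ORDER BY a

Result:
author  | a          
--------+------------
Austen  | 2847.333333
Tolkien | 16370      
Asimov  | 18616      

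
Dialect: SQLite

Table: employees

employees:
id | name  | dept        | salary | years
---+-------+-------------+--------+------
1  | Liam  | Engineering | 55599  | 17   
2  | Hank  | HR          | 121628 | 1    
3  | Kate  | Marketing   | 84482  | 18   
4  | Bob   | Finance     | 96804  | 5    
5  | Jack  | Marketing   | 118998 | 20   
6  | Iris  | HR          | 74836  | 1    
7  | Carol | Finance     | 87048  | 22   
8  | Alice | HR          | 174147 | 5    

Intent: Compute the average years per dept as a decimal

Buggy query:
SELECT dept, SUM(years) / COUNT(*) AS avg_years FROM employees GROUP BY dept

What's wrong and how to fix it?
Bug: SUM(years) and COUNT(*) are both integers; the division truncates the fractional part

Fix: Cast one side to REAL so the division keeps the fractional part

Corrected query:
SELECT dept, SUM(years) * 1.0 / COUNT(*) AS avg_years FROM employees GROUP BY dept

Result:
dept        | avg_years
------------+----------
Engineering | 17       
Finance     | 13.5     
HR          | 2.333333 
Marketing   | 19       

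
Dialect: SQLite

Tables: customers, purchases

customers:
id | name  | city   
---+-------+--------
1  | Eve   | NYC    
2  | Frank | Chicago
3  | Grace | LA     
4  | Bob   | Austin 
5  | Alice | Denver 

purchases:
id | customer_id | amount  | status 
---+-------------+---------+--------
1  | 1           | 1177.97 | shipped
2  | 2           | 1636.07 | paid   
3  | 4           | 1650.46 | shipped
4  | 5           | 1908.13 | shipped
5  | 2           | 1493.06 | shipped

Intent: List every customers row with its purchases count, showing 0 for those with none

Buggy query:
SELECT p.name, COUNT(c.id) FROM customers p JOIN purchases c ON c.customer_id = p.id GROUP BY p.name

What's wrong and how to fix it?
Bug: An inner join excludes parents with zero children

Fix: Use LEFT JOIN so parents without children still appear (COUNT(c.id) gives 0)

Corrected query:
SELECT p.name, COUNT(c.id) FROM customers p LEFT JOIN purchases c ON c.customer_id = p.id GROUP BY p.name

Result:
name  | COUNT(c.id)
------+------------
Alice | 1          
Bob   | 1          
Eve   | 1          
Frank | 2          
Grace | 0          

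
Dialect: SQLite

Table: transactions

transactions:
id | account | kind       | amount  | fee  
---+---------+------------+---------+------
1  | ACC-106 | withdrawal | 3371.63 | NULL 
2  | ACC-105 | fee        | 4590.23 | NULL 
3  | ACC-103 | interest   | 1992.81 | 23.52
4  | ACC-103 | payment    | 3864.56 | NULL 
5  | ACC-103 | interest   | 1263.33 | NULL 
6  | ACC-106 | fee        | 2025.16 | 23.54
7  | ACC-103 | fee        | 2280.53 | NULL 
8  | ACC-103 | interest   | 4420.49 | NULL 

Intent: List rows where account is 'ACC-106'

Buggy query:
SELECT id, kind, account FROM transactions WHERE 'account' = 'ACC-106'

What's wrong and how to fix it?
Bug: 'account' in single quotes is a string literal, not the column; the comparison is literal-vs-literal and never true

Fix: Remove the quotes around the column name (or use double quotes for an identifier)

Corrected query:
SELECT id, kind, account FROM transactions WHERE account = 'ACC-106'

Result:
id | kind       | account
---+------------+--------
1  | withdrawal | ACC-106
6  | fee        | ACC-106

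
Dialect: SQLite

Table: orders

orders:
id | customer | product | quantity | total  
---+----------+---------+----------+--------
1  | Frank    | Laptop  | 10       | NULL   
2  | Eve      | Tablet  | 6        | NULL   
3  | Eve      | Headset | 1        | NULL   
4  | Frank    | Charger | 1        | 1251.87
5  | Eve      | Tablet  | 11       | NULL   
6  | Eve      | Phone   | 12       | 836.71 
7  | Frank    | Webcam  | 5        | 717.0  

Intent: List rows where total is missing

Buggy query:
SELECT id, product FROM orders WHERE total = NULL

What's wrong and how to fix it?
Bug: Comparing to NULL with '=' never matches; NULL = NULL is unknown, not true

Fix: Use IS NULL to test for NULL

Corrected query:
SELECT id, product FROM orders WHERE total IS NULL

Result:
id | product
---+--------
1  | Laptop 
2  | Tablet 
3  | Headset
5  | Tablet 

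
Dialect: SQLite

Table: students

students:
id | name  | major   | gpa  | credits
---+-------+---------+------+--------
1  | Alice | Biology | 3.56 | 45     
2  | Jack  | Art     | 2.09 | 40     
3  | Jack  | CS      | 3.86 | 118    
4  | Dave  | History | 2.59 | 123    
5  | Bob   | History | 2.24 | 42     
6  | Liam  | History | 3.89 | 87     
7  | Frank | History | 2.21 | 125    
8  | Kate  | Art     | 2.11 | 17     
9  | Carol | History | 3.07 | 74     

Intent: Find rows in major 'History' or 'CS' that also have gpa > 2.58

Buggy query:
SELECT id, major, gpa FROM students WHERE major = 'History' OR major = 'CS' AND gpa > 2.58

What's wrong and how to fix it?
Bug: AND binds tighter than OR, so this parses as major = 'History' OR (major = 'CS' AND gpa > 2.58)

Fix: Add parentheses around the OR so the AND applies to both alternatives

Corrected query:
SELECT id, major, gpa FROM students WHERE (major = 'History' OR major = 'CS') AND gpa > 2.58

Result:
id | major   | gpa 
---+---------+-----
3  | CS      | 3.86
4  | History | 2.59
6  | History | 3.89
9  | History | 3.07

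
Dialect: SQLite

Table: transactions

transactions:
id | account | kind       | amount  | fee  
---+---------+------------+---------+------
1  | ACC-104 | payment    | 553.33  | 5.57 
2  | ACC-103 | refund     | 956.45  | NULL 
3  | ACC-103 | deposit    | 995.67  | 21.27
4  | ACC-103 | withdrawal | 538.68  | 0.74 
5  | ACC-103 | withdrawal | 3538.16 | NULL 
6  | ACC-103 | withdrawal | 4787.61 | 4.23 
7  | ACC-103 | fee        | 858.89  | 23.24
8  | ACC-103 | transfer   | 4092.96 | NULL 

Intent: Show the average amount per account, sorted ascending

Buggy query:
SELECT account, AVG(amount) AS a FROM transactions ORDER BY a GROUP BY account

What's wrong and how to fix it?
Bug: GROUP BY must precede ORDER BY

Fix: Reorder: SELECT … FROM … GROUP BY … ORDER BY …

Corrected query:
SELECT account, AVG(amount) AS a FROM transactions GROUP BY account ORDER BY a

Result:
account | a          
--------+------------
ACC-104 | 553.33     
ACC-103 | 2252.631429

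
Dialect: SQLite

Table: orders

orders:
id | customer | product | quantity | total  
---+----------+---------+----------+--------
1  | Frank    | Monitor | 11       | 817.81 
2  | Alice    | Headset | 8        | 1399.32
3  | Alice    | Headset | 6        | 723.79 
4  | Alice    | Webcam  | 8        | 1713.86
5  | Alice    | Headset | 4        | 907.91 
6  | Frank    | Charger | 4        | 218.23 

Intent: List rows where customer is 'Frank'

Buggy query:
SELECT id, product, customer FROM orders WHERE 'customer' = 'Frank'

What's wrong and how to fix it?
Bug: Single quotes denote string literals in SQL; the column name is being compared as a constant string

Fix: Reference the column as customer without single quotes

Corrected query:
SELECT id, product, customer FROM orders WHERE customer = 'Frank'

Result:
id | product | customer
---+---------+---------
1  | Monitor | Frank   
6  | Charger | Frank   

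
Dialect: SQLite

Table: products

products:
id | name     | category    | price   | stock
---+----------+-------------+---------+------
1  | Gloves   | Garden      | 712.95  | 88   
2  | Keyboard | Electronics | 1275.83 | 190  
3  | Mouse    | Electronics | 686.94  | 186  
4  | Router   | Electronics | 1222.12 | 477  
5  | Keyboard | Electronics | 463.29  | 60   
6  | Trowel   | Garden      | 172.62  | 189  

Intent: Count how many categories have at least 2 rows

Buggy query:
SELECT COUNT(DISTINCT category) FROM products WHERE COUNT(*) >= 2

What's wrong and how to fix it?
Bug: COUNT(*) cannot appear in WHERE; the per-group count doesn't exist yet

Fix: Group first with HAVING COUNT(*) >= 2, then COUNT the resulting groups

Corrected query:
SELECT COUNT(*) FROM (SELECT category FROM products GROUP BY category HAVING COUNT(*) >= 2)

Result:
COUNT(*)
--------
2       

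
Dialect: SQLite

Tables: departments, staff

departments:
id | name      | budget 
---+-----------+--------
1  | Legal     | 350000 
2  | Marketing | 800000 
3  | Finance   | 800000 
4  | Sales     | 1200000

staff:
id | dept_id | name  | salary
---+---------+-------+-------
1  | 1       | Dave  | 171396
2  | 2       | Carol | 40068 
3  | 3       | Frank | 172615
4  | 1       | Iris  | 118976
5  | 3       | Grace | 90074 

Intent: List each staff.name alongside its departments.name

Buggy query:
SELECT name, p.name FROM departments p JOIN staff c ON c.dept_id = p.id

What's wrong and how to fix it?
Bug: 'name' exists in both joined tables, so the database can't tell which one is meant

Fix: Prefix ambiguous columns with the table alias

Corrected query:
SELECT c.name, p.name FROM departments p JOIN staff c ON c.dept_id = p.id

Result:
name  | name     
------+----------
Dave  | Legal    
Carol | Marketing
Frank | Finance  
Iris  | Legal    
Grace | Finance  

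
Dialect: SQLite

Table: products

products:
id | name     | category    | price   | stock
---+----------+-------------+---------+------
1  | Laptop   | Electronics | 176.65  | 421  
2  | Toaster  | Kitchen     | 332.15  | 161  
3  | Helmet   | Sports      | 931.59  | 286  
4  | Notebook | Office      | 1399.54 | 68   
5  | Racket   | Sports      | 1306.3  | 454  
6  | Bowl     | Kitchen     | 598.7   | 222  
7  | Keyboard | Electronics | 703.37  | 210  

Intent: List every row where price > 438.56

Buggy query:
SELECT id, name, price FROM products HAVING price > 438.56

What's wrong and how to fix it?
Bug: This is a non-aggregate query (no GROUP BY, no aggregates), so in SQLite the HAVING clause is invalid here; a row-level condition belongs in WHERE

Fix: Replace HAVING with WHERE since the condition applies to individual rows

Corrected query:
SELECT id, name, price FROM products WHERE price > 438.56

Result:
id | name     | price  
---+----------+--------
3  | Helmet   | 931.59 
4  | Notebook | 1399.54
5  | Racket   | 1306.3 
6  | Bowl     | 598.7  
7  | Keyboard | 703.37 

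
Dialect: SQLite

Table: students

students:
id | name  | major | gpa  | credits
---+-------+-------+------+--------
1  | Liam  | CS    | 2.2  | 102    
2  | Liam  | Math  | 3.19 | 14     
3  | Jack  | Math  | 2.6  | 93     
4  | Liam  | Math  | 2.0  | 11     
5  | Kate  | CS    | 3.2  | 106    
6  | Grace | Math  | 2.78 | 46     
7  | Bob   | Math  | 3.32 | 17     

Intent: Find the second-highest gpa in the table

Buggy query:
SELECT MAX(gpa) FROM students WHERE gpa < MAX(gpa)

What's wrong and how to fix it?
Bug: The inner MAX is an aggregate inside WHERE, which is not allowed

Fix: Put the inner MAX in a scalar subquery

Corrected query:
SELECT MAX(gpa) FROM students WHERE gpa < (SELECT MAX(gpa) FROM students)

Result:
MAX(gpa)
--------
3.2     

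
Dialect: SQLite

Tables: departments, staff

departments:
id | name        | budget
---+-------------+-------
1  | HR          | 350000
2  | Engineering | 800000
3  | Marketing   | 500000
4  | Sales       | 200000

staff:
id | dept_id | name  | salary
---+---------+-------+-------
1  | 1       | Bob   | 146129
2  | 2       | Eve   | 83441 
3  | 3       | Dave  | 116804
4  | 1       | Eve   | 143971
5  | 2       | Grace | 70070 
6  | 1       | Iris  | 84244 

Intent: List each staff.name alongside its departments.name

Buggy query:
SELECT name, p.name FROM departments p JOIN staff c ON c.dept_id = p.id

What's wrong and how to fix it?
Bug: 'name' exists in both joined tables, so the database can't tell which one is meant

Fix: Qualify the column with its table alias (c.name)

Corrected query:
SELECT c.name, p.name FROM departments p JOIN staff c ON c.dept_id = p.id

Result:
name  | name       
------+------------
Bob   | HR         
Eve   | Engineering
Dave  | Marketing  
Eve   | HR         
Grace | Engineering
Iris  | HR         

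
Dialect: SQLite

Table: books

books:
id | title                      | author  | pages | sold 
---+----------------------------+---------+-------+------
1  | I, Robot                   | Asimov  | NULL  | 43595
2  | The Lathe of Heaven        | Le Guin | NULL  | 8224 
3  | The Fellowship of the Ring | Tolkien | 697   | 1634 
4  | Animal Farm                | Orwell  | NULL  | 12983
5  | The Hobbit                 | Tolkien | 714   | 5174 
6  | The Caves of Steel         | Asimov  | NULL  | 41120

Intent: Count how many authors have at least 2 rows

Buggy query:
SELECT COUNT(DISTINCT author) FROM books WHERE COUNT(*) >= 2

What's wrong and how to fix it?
Bug: COUNT(*) cannot appear in WHERE; the per-group count doesn't exist yet

Fix: Group first with HAVING COUNT(*) >= 2, then COUNT the resulting groups

Corrected query:
SELECT COUNT(*) FROM (SELECT author FROM books GROUP BY author HAVING COUNT(*) >= 2)

Result:
COUNT(*)
--------
2       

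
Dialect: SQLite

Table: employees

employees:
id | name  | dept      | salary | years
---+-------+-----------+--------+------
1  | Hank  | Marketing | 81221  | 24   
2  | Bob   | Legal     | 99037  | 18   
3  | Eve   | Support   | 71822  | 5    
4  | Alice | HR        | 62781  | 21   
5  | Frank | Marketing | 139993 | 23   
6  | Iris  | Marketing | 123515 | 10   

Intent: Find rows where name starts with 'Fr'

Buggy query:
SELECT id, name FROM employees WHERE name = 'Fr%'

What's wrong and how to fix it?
Bug: '=' compares the literal string including the % character; pattern matching needs LIKE

Fix: Replace '=' with LIKE so 'Fr%' is treated as a pattern

Corrected query:
SELECT id, name FROM employees WHERE name LIKE 'Fr%'

Result:
id | name 
---+------
5  | Frank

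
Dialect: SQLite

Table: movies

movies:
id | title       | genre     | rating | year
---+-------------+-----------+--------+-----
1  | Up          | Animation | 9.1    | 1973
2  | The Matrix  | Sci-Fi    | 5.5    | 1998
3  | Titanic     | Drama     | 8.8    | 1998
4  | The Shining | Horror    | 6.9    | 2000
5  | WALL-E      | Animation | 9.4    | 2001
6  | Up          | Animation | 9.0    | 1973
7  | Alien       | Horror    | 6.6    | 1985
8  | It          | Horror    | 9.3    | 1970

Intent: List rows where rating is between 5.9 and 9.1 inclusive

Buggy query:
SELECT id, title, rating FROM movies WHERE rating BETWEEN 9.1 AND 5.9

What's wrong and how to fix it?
Bug: BETWEEN expects the lower bound first; with 9.1 AND 5.9 the range is empty

Fix: Swap the bounds so the smaller value comes first

Corrected query:
SELECT id, title, rating FROM movies WHERE rating BETWEEN 5.9 AND 9.1

Result:
id | title       | rating
---+-------------+-------
1  | Up          | 9.1   
3  | Titanic     | 8.8   
4  | The Shining | 6.9   
6  | Up          | 9     
7  | Alien       | 6.6   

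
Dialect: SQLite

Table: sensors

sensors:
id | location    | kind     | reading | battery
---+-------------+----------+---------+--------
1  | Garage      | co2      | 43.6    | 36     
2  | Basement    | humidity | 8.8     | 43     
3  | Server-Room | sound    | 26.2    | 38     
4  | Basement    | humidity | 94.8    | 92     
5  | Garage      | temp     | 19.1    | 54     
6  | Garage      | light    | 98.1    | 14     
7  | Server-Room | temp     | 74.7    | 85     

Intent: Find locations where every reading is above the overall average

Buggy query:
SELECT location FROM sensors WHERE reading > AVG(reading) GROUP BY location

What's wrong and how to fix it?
Bug: WHERE evaluates per row before aggregation, so AVG() is unavailable

Fix: Compute the overall average in a scalar subquery and compare each group's MIN against it in HAVING

Corrected query:
SELECT location FROM sensors GROUP BY location HAVING MIN(reading) > (SELECT AVG(reading) FROM sensors)

Result:
(no rows)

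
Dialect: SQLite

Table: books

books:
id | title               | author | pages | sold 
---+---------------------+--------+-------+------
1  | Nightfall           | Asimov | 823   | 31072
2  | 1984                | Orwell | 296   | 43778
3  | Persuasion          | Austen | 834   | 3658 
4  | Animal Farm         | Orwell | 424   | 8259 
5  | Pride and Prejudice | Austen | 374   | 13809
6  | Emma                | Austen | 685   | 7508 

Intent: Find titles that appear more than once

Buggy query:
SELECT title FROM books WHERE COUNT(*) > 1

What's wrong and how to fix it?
Bug: WHERE can't reference COUNT(*); aggregates are computed after WHERE

Fix: GROUP BY title, then filter groups with HAVING COUNT(*) > 1

Corrected query:
SELECT title FROM books GROUP BY title HAVING COUNT(*) > 1

Result:
(no rows)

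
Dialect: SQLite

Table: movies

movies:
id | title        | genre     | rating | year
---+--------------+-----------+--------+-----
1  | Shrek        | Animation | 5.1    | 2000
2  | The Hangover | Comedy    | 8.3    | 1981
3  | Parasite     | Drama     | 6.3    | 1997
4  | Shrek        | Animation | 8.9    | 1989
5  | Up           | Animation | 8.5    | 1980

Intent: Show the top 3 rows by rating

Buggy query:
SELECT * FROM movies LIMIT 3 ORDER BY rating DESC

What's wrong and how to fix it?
Bug: ORDER BY cannot follow LIMIT; LIMIT is the final clause

Fix: Sort with ORDER BY, then apply LIMIT

Corrected query:
SELECT * FROM movies ORDER BY rating DESC LIMIT 3

Result:
id | title        | genre     | rating | year
---+--------------+-----------+--------+-----
4  | Shrek        | Animation | 8.9    | 1989
5  | Up           | Animation | 8.5    | 1980
2  | The Hangover | Comedy    | 8.3    | 1981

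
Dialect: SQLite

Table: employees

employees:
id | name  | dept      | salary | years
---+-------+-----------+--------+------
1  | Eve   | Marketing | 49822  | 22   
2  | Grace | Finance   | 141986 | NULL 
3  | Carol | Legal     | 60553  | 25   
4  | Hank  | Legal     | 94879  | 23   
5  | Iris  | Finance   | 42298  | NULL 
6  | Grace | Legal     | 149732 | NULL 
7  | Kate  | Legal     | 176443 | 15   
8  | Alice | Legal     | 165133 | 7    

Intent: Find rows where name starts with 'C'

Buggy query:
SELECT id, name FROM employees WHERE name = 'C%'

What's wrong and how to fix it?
Bug: '=' compares the literal string including the % character; pattern matching needs LIKE

Fix: Replace '=' with LIKE so 'C%' is treated as a pattern

Corrected query:
SELECT id, name FROM employees WHERE name LIKE 'C%'

Result:
id | name 
---+------
3  | Carol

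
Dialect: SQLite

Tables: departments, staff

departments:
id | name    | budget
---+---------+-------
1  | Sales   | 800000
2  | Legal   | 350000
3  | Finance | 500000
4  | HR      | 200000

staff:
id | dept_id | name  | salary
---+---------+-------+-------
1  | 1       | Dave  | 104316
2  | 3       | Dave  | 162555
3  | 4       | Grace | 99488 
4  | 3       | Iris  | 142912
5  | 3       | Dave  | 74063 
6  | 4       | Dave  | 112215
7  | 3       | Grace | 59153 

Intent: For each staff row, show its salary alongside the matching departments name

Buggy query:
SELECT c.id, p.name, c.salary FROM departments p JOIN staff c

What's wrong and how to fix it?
Bug: JOIN with no ON clause produces a cartesian product; every staff row pairs with every departments row

Fix: Add ON c.dept_id = p.id to the JOIN

Corrected query:
SELECT c.id, p.name, c.salary FROM departments p JOIN staff c ON c.dept_id = p.id

Result:
id | name    | salary
---+---------+-------
1  | Sales   | 104316
2  | Finance | 162555
3  | HR      | 99488 
4  | Finance | 142912
5  | Finance | 74063 
6  | HR      | 112215
7  | Finance | 59153 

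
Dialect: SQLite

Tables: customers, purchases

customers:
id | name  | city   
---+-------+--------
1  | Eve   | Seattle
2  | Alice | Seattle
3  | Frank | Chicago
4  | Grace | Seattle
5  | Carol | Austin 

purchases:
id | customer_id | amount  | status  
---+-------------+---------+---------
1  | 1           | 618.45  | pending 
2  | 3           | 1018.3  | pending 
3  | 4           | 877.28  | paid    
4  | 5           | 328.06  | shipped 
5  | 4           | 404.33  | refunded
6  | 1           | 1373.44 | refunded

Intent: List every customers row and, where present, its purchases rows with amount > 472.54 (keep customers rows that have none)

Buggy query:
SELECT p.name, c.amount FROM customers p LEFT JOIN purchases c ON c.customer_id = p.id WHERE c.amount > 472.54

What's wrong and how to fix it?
Bug: Filtering c.amount in WHERE discards the NULL rows produced by LEFT JOIN, turning it into an inner join

Fix: Put 'c.amount > 472.54' in the JOIN's ON clause instead of WHERE

Corrected query:
SELECT p.name, c.amount FROM customers p LEFT JOIN purchases c ON c.customer_id = p.id AND c.amount > 472.54

Result:
name  | amount 
------+--------
Eve   | 618.45 
Eve   | 1373.44
Alice | NULL   
Frank | 1018.3 
Grace | 877.28 
Carol | NULL   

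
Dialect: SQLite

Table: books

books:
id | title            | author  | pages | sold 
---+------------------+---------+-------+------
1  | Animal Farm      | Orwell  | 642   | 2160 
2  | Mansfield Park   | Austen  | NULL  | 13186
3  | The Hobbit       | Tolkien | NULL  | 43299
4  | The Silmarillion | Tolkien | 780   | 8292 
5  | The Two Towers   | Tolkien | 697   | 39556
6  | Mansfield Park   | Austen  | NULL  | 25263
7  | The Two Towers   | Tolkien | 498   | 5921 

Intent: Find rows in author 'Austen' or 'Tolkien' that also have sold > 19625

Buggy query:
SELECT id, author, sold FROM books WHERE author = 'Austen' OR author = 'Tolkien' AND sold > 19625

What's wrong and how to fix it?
Bug: AND binds tighter than OR, so this parses as author = 'Austen' OR (author = 'Tolkien' AND sold > 19625)

Fix: Add parentheses around the OR so the AND applies to both alternatives

Corrected query:
SELECT id, author, sold FROM books WHERE (author = 'Austen' OR author = 'Tolkien') AND sold > 19625

Result:
id | author  | sold 
---+---------+------
3  | Tolkien | 43299
5  | Tolkien | 39556
6  | Austen  | 25263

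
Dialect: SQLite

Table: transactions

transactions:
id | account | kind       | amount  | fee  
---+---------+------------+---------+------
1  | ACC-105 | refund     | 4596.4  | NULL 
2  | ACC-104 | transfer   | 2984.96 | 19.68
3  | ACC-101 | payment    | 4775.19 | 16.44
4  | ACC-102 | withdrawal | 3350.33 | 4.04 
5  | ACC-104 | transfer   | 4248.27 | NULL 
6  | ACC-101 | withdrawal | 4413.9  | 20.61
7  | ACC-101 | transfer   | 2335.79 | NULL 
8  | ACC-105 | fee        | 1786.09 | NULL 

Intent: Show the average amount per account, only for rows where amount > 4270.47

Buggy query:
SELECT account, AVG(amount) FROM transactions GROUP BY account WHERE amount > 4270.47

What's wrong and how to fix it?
Bug: Row-level WHERE must come before GROUP BY in the clause order

Fix: Place WHERE between FROM and GROUP BY

Corrected query:
SELECT account, AVG(amount) FROM transactions WHERE amount > 4270.47 GROUP BY account

Result:
account | AVG(amount)
--------+------------
ACC-101 | 4594.545   
ACC-105 | 4596.4     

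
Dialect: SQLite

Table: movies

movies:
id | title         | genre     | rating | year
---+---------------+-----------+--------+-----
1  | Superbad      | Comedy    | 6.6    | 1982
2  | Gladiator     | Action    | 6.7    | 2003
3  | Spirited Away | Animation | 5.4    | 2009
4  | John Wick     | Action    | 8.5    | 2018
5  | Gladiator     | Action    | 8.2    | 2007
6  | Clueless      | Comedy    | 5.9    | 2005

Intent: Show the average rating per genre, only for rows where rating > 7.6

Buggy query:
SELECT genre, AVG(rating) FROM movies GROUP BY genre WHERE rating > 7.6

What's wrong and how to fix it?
Bug: Row-level WHERE must come before GROUP BY in the clause order

Fix: Place WHERE between FROM and GROUP BY

Corrected query:
SELECT genre, AVG(rating) FROM movies WHERE rating > 7.6 GROUP BY genre

Result:
genre  | AVG(rating)
-------+------------
Action | 8.35       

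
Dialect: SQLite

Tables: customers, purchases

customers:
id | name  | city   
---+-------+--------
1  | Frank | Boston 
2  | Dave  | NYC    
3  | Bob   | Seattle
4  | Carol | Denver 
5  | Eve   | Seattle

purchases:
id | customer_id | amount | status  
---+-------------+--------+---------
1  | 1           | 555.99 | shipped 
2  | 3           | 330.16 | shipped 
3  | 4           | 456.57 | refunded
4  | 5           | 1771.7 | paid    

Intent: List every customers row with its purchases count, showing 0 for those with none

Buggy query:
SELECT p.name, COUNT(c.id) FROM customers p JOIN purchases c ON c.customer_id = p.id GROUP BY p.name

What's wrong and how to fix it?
Bug: INNER JOIN drops customers rows that have no matching purchases rows

Fix: Switch to LEFT JOIN to retain unmatched parent rows

Corrected query:
SELECT p.name, COUNT(c.id) FROM customers p LEFT JOIN purchases c ON c.customer_id = p.id GROUP BY p.name

Result:
name  | COUNT(c.id)
------+------------
Bob   | 1          
Carol | 1          
Dave  | 0          
Eve   | 1          
Frank | 1          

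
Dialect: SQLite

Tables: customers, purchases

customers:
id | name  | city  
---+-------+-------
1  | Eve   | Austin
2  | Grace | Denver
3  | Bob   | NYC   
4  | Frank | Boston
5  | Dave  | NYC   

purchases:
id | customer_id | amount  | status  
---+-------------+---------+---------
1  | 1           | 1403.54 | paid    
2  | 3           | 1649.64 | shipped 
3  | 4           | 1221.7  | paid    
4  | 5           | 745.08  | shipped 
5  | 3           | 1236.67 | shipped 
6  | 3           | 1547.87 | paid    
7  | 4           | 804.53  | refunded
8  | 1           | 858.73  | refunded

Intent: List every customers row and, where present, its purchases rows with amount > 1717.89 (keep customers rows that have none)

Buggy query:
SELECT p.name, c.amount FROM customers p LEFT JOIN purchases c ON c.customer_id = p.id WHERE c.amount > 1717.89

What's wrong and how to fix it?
Bug: Filtering c.amount in WHERE discards the NULL rows produced by LEFT JOIN, turning it into an inner join

Fix: Move the right-table condition into the ON clause so unmatched parents are kept

Corrected query:
SELECT p.name, c.amount FROM customers p LEFT JOIN purchases c ON c.customer_id = p.id AND c.amount > 1717.89

Result:
name  | amount
------+-------
Eve   | NULL  
Grace | NULL  
Bob   | NULL  
Frank | NULL  
Dave  | NULL  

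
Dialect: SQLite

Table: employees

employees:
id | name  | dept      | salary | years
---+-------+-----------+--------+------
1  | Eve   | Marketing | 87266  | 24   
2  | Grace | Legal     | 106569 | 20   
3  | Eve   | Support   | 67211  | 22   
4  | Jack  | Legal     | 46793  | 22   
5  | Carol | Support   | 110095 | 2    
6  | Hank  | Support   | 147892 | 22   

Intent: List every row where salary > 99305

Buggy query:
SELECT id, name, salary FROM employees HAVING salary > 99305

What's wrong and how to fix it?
Bug: HAVING filters the output of aggregation, but this query has no GROUP BY and no aggregate functions, so SQLite rejects it (HAVING clause on a non-aggregate query); the condition here is per row

Fix: Replace HAVING with WHERE since the condition applies to individual rows

Corrected query:
SELECT id, name, salary FROM employees WHERE salary > 99305

Result:
id | name  | salary
---+-------+-------
2  | Grace | 106569
5  | Carol | 110095
6  | Hank  | 147892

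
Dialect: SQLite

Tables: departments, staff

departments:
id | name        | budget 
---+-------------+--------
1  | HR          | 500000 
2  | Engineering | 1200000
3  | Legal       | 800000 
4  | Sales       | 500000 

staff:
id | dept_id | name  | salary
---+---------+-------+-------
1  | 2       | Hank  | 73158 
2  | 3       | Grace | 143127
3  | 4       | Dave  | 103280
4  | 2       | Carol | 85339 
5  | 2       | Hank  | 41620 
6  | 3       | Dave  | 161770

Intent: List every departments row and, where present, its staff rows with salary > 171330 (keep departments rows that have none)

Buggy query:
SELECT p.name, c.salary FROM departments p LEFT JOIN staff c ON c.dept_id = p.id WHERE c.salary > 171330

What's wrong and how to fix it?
Bug: A WHERE condition on the right-hand table after LEFT JOIN drops unmatched parents

Fix: Move the right-table condition into the ON clause so unmatched parents are kept

Corrected query:
SELECT p.name, c.salary FROM departments p LEFT JOIN staff c ON c.dept_id = p.id AND c.salary > 171330

Result:
name        | salary
------------+-------
HR          | NULL  
Engineering | NULL  
Legal       | NULL  
Sales       | NULL  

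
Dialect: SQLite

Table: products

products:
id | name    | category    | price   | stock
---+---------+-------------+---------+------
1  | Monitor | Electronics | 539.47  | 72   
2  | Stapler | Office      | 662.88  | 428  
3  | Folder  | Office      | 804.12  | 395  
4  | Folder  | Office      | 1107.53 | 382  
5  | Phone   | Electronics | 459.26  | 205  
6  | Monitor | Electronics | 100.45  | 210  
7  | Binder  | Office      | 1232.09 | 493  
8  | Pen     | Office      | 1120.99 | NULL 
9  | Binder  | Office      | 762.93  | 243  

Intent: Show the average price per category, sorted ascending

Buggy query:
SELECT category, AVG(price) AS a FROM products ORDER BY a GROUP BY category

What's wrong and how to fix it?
Bug: ORDER BY appears before GROUP BY; SQL clause order requires GROUP BY first

Fix: Move ORDER BY to the end, after GROUP BY

Corrected query:
SELECT category, AVG(price) AS a FROM products GROUP BY category ORDER BY a

Result:
category    | a         
------------+-----------
Electronics | 366.393333
Office      | 948.423333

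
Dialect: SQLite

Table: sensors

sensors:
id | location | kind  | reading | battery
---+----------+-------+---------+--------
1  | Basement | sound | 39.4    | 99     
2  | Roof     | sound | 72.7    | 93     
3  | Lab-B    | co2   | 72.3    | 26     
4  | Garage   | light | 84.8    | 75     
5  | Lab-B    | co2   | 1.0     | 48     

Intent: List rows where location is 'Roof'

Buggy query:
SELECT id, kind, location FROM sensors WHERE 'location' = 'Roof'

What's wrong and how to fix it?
Bug: Single quotes denote string literals in SQL; the column name is being compared as a constant string

Fix: Remove the quotes around the column name (or use double quotes for an identifier)

Corrected query:
SELECT id, kind, location FROM sensors WHERE location = 'Roof'

Result:
id | kind  | location
---+-------+---------
2  | sound | Roof    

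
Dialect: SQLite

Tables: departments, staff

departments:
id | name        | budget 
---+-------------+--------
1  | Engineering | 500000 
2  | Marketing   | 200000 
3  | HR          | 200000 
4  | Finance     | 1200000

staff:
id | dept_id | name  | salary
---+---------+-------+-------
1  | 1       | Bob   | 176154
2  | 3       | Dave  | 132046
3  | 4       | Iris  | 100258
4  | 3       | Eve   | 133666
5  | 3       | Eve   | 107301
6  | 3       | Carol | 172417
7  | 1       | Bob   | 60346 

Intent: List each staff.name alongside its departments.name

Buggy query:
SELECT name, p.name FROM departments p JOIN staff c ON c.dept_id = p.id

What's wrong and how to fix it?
Bug: 'name' exists in both joined tables, so the database can't tell which one is meant

Fix: Prefix ambiguous columns with the table alias

Corrected query:
SELECT c.name, p.name FROM departments p JOIN staff c ON c.dept_id = p.id

Result:
name  | name       
------+------------
Bob   | Engineering
Dave  | HR         
Iris  | Finance    
Eve   | HR         
Eve   | HR         
Carol | HR         
Bob   | Engineering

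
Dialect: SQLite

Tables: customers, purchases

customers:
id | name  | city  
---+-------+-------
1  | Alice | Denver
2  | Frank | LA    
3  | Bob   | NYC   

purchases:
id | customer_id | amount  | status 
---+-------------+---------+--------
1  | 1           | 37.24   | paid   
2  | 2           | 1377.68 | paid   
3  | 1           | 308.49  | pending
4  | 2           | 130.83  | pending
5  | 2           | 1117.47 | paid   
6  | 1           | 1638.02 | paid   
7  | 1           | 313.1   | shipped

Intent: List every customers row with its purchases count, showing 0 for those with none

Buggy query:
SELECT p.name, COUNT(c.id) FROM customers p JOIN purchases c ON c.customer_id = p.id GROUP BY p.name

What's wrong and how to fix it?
Bug: An inner join excludes parents with zero children

Fix: Use LEFT JOIN so parents without children still appear (COUNT(c.id) gives 0)

Corrected query:
SELECT p.name, COUNT(c.id) FROM customers p LEFT JOIN purchases c ON c.customer_id = p.id GROUP BY p.name

Result:
name  | COUNT(c.id)
------+------------
Alice | 4          
Bob   | 0          
Frank | 3          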